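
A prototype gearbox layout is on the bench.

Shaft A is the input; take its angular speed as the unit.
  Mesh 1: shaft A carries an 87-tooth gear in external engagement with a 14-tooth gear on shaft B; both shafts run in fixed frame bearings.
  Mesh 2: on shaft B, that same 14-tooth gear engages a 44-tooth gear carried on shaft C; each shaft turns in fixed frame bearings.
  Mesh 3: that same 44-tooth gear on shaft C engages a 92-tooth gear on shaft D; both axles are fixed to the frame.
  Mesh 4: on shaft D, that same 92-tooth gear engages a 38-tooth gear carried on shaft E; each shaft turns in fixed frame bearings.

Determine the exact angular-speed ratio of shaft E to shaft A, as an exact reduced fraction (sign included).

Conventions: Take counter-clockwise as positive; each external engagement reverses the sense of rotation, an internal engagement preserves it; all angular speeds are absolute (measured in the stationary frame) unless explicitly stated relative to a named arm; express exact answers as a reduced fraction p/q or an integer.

87/38

class = fixed-axis compound train [4 meshes; 4 ratios multiply, 4 sense flips]
mesh 1 [87T→14T]: running ratio 87/14, sense −
mesh 2 [14T→44T]: running ratio 87/44, sense +
mesh 3 [44T→92T]: running ratio 87/92, sense −
mesh 4 [92T→38T]: running ratio 87/38, sense +
ω_out/ω_in = 87/38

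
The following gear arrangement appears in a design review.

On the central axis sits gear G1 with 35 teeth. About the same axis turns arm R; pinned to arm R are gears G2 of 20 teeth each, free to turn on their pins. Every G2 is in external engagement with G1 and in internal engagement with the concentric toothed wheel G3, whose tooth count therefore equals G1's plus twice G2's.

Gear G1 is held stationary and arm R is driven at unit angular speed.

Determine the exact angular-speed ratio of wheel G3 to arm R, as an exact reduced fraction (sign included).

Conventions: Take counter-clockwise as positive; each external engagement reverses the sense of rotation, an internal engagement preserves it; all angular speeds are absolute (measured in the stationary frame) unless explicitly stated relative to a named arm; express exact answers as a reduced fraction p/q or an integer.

22/15

recognized (axles ride arm R): planetary set, 35/20/75 teeth
ring teeth: 35 + 2·20 = 75
35(ω_sun−ω_arm) = −75(ω_ring−ω_arm),  ω_sun = 0, ω_arm = 1
ω_ring = 1 − (35/75)(0−1) = 22/15
ω_out/ω_in = 22/15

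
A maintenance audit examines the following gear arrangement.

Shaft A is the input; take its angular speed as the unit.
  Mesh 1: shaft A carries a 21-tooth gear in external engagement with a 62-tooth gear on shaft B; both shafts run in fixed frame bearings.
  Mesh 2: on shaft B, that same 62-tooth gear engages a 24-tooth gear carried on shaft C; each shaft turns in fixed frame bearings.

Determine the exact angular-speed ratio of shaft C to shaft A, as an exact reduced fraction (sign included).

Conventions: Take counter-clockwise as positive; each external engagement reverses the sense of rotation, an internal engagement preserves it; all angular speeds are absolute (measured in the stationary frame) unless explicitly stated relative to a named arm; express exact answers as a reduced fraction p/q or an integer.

class = fixed-axis compound train [2 meshes; 2 ratios multiply, 2 sense flips]
mesh 1 [21T→62T]: running ratio 21/62, sense −
mesh 2 [62T→24T]: running ratio 7/8, sense +
ω_out/ω_in = 7/8

7/8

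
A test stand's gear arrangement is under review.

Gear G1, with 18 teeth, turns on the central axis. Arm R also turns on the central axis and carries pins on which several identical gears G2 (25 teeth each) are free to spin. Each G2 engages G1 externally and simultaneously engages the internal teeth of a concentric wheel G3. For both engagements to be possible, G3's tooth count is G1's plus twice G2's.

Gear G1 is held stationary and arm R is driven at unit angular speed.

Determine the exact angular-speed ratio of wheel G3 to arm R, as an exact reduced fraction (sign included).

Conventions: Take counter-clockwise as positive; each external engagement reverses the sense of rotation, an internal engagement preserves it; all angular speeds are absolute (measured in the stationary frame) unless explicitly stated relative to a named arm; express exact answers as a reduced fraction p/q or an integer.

43/34

topology: planetary set — G1 18T / G2 25T / G3 68T, arm = carrier (Willis)
ring teeth: 18 + 2·25 = 68
18(ω_sun−ω_arm) = −68(ω_ring−ω_arm),  ω_sun = 0, ω_arm = 1
ω_ring = 1 − (18/68)(0−1) = 43/34
ω_out/ω_in = 43/34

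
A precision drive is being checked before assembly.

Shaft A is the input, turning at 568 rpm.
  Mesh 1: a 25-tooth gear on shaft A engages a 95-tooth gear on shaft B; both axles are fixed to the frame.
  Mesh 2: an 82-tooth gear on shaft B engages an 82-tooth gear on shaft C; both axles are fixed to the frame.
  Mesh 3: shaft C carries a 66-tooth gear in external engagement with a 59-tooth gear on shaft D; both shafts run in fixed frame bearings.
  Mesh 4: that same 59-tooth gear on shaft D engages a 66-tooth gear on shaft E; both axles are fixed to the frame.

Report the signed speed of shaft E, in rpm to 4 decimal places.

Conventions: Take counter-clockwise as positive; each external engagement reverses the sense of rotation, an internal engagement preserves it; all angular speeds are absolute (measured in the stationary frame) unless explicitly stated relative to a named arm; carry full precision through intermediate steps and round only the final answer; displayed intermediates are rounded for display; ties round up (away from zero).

+149.4737 rpm

recognized (5 fixed axles, 4 meshes): fixed-axis compound train
mesh 1 [25T→95T]: ω = 568.0000×25/95 = 149.4737 rpm, sense flips to −
mesh 2 [82T→82T]: ω = 149.4737×82/82 = 149.4737 rpm, sense flips to +
mesh 3 [66T→59T]: ω = 149.4737×66/59 = 167.2079 rpm, sense flips to −
mesh 4 [59T→66T]: ω = 167.2079×59/66 = 149.4737 rpm, sense flips to +
signed output speed = +149.4737 rpm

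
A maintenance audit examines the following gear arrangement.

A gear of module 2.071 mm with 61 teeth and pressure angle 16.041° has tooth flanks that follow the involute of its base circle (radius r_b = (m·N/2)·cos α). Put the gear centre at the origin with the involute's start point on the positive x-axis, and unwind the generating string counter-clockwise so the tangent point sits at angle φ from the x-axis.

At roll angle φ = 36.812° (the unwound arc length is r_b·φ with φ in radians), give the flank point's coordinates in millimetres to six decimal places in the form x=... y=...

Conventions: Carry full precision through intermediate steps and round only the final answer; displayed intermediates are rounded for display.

x=71.971980 y=5.148456

recognized (one wheel, involute flank): single-mesh tooth geometry, m = 2.071, N = 61
pitch radius r_p = m·N/2 = 2.071·61/2 = 63.165500
base radius r_b = r_p·cos α = 63.165500·cos 16.041° = 60.706101
roll angle φ = 36.812° = 0.64249060 rad
x = r_b·(cos φ + φ·sin φ) = 71.971980
y = r_b·(sin φ − φ·cos φ) = 5.148456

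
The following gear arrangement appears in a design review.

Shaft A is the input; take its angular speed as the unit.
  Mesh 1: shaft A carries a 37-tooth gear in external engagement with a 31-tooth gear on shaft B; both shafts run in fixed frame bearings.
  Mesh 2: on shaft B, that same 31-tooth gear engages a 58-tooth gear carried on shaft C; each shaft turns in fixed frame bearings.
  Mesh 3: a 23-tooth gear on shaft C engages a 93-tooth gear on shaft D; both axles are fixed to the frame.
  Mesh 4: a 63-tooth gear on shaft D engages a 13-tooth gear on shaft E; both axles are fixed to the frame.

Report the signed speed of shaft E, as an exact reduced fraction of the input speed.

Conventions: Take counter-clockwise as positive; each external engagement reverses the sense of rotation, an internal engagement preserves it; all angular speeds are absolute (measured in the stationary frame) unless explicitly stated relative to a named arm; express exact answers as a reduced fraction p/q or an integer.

4-mesh fixed-axis compound train (all bearings frame-fixed)
mesh 1 [37T→31T]: |ω|/ω_in = 1×37/31 = 37/31, sense flips to −
mesh 2 [31T→58T]: |ω|/ω_in = (37/31)×31/58 = 37/58, sense flips to +
mesh 3 [23T→93T]: |ω|/ω_in = (37/58)×23/93 = 851/5394, sense flips to −
mesh 4 [63T→13T]: |ω|/ω_in = (851/5394)×63/13 = 17871/23374, sense flips to +
signed output speed (× input speed) = 17871/23374

17871/23374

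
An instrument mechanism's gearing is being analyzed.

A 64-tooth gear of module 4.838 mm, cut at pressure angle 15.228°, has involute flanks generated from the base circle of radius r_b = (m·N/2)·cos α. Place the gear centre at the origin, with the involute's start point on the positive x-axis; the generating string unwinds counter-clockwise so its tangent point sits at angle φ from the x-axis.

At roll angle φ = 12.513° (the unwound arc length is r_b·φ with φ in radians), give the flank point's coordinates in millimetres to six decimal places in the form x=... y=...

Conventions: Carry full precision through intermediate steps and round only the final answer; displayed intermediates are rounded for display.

x=152.900156 y=0.516197

class = single-mesh tooth geometry [base-circle involute, m = 4.838, 64T]
pitch radius r_p = m·N/2 = 4.838·64/2 = 154.816000
base radius r_b = r_p·cos α = 154.816000·cos 15.228° = 149.380139
roll angle φ = 12.513° = 0.21839305 rad
x = r_b·(cos φ + φ·sin φ) = 152.900156
y = r_b·(sin φ − φ·cos φ) = 0.516197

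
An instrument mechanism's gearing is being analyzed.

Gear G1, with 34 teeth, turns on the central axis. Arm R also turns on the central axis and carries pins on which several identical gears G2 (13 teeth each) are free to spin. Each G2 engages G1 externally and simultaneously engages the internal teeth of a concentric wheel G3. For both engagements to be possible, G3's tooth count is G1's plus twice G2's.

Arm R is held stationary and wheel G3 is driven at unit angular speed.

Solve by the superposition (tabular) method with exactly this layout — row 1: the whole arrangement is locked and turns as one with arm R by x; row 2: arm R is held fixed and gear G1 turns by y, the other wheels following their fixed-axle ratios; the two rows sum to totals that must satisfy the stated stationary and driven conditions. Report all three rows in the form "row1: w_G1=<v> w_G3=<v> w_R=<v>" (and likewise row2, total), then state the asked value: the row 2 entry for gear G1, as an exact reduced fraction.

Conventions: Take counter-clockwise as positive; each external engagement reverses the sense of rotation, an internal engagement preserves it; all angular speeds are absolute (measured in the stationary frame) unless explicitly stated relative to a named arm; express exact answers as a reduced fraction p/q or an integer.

planetary set (34T centre, 13T on arm, 60T internal) — Willis relation
row 1 (train locked, turned with arm): all members turn x
row 2: sun turns y, ring = −(34/60)·y, arm 0
boundary: total ω_arm = x = 0 and total ω_ring = x − (34/60)·y = 1  ⇒  y = -30/17, x = 0
row 2 ring = −(34/60)·(-30/17) = 1
totals (row 1 + row 2): sun 0 + (-30/17) = -30/17, ring 0 + 1 = 1, arm 0 + 0 = 0
asked cell (row2, sun) = -30/17

row1: w_G1=0 w_G3=0 w_R=0
row2: w_G1=-30/17 w_G3=1 w_R=0
total: w_G1=-30/17 w_G3=1 w_R=0
asked value: -30/17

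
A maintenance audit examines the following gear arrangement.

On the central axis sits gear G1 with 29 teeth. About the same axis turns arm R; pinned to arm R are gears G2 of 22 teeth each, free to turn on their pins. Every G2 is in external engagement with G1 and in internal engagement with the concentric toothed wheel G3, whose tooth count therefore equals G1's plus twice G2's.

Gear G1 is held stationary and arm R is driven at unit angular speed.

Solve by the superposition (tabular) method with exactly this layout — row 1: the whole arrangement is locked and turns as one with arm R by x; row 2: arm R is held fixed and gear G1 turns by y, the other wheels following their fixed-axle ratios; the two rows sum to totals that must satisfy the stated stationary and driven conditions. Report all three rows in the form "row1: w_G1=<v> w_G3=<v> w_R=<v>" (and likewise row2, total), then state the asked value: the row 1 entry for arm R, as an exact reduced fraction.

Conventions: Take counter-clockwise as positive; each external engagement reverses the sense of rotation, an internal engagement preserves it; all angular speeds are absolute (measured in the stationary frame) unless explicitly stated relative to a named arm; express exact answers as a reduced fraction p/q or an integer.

recognized (axles ride arm R): planetary set, 29/22/73 teeth
row 1: whole set turns with the arm by x
row 2 — arm fixed, fixed-axis ratios: sun y, ring −(29/73)·y, arm 0
boundary: total ω_sun = x + y = 0 and total ω_arm = x = 1  ⇒  y = -1, x = 1
row 2 ring = −(29/73)·(-1) = 29/73
totals (row 1 + row 2): sun 1 + (-1) = 0, ring 1 + 29/73 = 102/73, arm 1 + 0 = 1
asked cell (row1, arm) = 1

row1: w_G1=1 w_G3=1 w_R=1
row2: w_G1=-1 w_G3=29/73 w_R=0
total: w_G1=0 w_G3=102/73 w_R=1
asked value: 1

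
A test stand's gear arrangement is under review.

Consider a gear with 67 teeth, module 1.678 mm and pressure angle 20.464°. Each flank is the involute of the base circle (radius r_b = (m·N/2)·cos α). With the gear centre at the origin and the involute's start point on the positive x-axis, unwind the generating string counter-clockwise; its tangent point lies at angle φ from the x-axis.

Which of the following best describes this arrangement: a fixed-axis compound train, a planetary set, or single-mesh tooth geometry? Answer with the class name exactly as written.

single-mesh tooth geometry

class = single-mesh tooth geometry [base-circle involute, m = 1.678, 67T]
classification: single-mesh tooth geometry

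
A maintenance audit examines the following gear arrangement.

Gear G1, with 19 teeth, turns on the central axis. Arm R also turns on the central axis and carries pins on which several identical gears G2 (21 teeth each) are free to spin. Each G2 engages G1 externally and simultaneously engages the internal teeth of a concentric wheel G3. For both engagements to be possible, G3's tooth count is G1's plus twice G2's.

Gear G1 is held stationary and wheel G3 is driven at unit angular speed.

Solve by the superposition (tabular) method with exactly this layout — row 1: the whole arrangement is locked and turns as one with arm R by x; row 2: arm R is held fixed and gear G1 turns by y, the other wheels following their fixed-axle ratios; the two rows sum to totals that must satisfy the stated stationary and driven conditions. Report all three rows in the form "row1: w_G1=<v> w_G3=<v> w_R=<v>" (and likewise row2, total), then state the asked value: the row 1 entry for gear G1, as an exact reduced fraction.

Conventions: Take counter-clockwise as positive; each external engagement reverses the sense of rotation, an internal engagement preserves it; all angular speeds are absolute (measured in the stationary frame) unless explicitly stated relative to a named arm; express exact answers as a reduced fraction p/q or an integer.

row1: w_G1=61/80 w_G3=61/80 w_R=61/80
row2: w_G1=-61/80 w_G3=19/80 w_R=0
total: w_G1=0 w_G3=1 w_R=61/80
asked value: 61/80

topology: planetary set — G1 19T / G2 21T / G3 61T, arm = carrier (Willis)
row 1 — lock + rotate with arm: ω_sun = ω_ring = ω_arm = x
superposition row 2 [arm held]: sun y, ring −(19/61)·y, arm 0
boundary: total ω_sun = x + y = 0 and total ω_ring = x − (19/61)·y = 1  ⇒  y = -61/80, x = 61/80
row 2 ring = −(19/61)·(-61/80) = 19/80
totals (row 1 + row 2): sun 61/80 + (-61/80) = 0, ring 61/80 + 19/80 = 1, arm 61/80 + 0 = 61/80
asked cell (row1, sun) = 61/80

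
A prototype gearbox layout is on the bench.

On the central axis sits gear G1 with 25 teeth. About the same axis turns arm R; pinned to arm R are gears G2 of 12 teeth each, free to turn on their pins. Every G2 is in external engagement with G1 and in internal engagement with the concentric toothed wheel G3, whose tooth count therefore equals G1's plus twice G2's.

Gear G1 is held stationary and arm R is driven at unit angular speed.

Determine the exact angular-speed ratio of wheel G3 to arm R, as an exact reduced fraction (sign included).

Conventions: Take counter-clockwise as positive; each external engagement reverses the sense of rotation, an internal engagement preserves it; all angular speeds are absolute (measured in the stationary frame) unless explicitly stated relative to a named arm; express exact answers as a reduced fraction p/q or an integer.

topology: planetary set — G1 25T / G2 12T / G3 49T, arm = carrier (Willis)
ring teeth: 25 + 2·12 = 49
25(ω_sun−ω_arm) = −49(ω_ring−ω_arm),  ω_sun = 0, ω_arm = 1
ω_ring = 1 − (25/49)(0−1) = 74/49
ω_out/ω_in = 74/49

74/49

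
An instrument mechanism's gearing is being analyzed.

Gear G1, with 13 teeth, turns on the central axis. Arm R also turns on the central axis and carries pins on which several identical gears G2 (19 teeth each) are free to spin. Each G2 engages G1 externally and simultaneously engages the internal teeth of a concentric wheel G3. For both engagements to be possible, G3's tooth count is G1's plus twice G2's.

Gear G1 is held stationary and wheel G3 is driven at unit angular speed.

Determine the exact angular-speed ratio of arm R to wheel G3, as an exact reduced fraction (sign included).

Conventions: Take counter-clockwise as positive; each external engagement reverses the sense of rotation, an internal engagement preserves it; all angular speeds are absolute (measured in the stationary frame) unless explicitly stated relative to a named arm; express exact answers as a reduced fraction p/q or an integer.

recognized (axles ride arm R): planetary set, 13/19/51 teeth
ring teeth: 13 + 2·19 = 51
13(ω_sun−ω_arm) = −51(ω_ring−ω_arm),  ω_sun = 0, ω_ring = 1
13(0−ω_arm) = −51(1−ω_arm)  ⇒  64·ω_arm = 51  ⇒  ω_arm = 51/64
ω_out/ω_in = 51/64

51/64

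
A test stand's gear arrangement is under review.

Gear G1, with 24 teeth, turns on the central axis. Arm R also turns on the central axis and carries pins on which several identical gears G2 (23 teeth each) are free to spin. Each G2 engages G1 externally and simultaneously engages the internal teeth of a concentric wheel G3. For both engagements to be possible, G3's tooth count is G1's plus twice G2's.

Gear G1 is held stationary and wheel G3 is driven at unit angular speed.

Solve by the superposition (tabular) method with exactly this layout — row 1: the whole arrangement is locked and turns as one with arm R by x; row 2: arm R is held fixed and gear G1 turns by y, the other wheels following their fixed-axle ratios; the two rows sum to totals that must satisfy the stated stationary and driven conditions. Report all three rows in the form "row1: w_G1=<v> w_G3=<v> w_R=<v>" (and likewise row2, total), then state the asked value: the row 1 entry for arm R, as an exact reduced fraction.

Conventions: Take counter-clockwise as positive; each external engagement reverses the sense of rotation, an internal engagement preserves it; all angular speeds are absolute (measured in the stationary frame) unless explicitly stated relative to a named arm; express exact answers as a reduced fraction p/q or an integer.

class = planetary set [G3 = 24+2·23 = 70; Willis about the carrier]
superposition row 1 [locked train]: every member turns x
row 2: sun turns y, ring = −(24/70)·y, arm 0
boundary: total ω_sun = x + y = 0 and total ω_ring = x − (24/70)·y = 1  ⇒  y = -35/47, x = 35/47
row 2 ring = −(24/70)·(-35/47) = 12/47
totals (row 1 + row 2): sun 35/47 + (-35/47) = 0, ring 35/47 + 12/47 = 1, arm 35/47 + 0 = 35/47
asked cell (row1, arm) = 35/47

row1: w_G1=35/47 w_G3=35/47 w_R=35/47
row2: w_G1=-35/47 w_G3=12/47 w_R=0
total: w_G1=0 w_G3=1 w_R=35/47
asked value: 35/47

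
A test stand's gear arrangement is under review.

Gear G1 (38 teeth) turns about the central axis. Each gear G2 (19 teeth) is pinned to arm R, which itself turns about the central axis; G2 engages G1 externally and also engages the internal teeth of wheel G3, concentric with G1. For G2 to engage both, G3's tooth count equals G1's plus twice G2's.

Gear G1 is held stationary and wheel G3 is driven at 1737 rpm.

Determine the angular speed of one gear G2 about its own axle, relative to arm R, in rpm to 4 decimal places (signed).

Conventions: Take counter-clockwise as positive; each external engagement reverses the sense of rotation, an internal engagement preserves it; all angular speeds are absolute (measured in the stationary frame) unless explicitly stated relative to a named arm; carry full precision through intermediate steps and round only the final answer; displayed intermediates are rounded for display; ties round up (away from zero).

+2316.0000 rpm

class = planetary set [G3 = 38+2·19 = 76; Willis about the carrier]
normalise by the input: solve with ω_ring = 1, then scale by 1737 rpm
ring teeth: 38 + 2·19 = 76
38(ω_sun−ω_arm) = −76(ω_ring−ω_arm),  ω_sun = 0, ω_ring = 1
38(0−ω_arm) = −76(1−ω_arm)  ⇒  114·ω_arm = 76  ⇒  ω_arm = 2/3
sun–planet mesh: 38·(0−2/3) = −19·(ω_p−ω_arm)  ⇒  ω_p−ω_arm = 4/3
scale: ω_p−ω_arm = 4/3 × 1737 rpm = +2316.0000 rpm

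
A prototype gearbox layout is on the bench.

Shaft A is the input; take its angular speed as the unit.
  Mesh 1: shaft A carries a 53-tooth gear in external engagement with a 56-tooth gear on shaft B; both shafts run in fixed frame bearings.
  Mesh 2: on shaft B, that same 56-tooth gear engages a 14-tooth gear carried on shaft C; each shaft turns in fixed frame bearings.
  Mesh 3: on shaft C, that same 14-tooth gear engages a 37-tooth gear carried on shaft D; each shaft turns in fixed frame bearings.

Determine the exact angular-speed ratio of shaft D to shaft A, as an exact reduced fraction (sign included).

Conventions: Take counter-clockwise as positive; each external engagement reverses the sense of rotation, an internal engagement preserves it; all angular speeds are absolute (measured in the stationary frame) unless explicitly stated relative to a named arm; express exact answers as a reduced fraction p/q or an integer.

class = fixed-axis compound train [3 meshes; 3 ratios multiply, 3 sense flips]
mesh 1 [53T→56T]: running ratio 53/56, sense −
mesh 2 [56T→14T]: running ratio 53/14, sense +
mesh 3 [14T→37T]: running ratio 53/37, sense −
ω_out/ω_in = -53/37

-53/37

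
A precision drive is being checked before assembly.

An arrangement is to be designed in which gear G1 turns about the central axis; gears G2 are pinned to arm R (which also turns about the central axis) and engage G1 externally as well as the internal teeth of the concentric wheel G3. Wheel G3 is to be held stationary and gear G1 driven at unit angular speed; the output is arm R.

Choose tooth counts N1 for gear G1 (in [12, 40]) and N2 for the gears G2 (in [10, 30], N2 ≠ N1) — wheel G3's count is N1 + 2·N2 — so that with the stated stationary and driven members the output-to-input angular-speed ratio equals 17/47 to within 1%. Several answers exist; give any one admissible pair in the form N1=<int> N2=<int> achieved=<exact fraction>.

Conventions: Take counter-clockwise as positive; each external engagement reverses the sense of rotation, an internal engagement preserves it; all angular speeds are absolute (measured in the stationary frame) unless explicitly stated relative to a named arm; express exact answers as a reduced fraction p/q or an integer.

planetary set to be sized for 17/47 (Willis relation)
Willis with ω_ring = 0: ω_arm/ω_sun = N1/(N1+N3); set equal to 17/47  ⇒  N3/N1 = 1/(17/47) − 1 = 30/17
N3 = N1 + 2·N2  ⇒  N2/N1 = (N3/N1 − 1)/2 = (30/17 − 1)/2 = 13/34
smallest multiple with N1 ≥ 12 and N2 ≥ 10: k = 1  ⇒  N1 = 1·34 = 34, N2 = 1·13 = 13 (N1 ≤ 40, N2 ≤ 30, N2 ≠ N1 ✓), N3 = 34 + 2·13 = 60
check: N1/(N1+N3) with N1 = 34, N3 = 60 gives 17/47; |achieved − target| = 0 ≤ 17/4700 ✓

N1=34 N2=13 achieved=17/47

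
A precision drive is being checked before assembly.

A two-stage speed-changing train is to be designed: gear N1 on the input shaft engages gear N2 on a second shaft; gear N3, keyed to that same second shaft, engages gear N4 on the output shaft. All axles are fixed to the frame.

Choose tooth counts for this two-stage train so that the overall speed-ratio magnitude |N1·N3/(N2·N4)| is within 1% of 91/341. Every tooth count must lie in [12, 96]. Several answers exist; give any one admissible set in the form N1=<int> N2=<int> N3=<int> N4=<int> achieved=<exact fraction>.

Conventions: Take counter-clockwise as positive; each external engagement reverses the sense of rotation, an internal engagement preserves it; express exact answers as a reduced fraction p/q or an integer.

topology: fixed-axis compound train — 2 stages, target 91/341
target = 91/341 in lowest terms: an exact hit needs N1·N3 = k·91 and N2·N4 = k·341 for one integer k, every count in [12, 96]; additionally prefer no 1:1 stage (N1 ≠ N2, N3 ≠ N4)
k = 1: no 1:1-free in-range split of k·91 and k·341 into factor pairs; take k = 2
k = 2: N1·N3 = 182 = 13·14, N2·N4 = 682 = 22·31
achieved = 13·14/(22·31) = 91/341; |achieved − target| = 0 ≤ 91/34100 ✓

N1=13 N2=22 N3=14 N4=31 achieved=91/341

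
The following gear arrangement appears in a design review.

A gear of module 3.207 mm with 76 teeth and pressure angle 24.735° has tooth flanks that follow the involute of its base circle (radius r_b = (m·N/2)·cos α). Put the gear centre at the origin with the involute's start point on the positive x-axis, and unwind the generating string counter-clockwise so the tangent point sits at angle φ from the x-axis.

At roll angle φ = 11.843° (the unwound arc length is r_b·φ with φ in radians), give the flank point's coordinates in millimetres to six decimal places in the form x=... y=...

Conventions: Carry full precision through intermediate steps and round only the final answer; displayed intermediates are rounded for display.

class = single-mesh tooth geometry [base-circle involute, m = 3.207, 76T]
pitch radius r_p = m·N/2 = 3.207·76/2 = 121.866000
base radius r_b = r_p·cos α = 121.866000·cos 24.735° = 110.685129
roll angle φ = 11.843° = 0.20669934 rad
x = r_b·(cos φ + φ·sin φ) = 113.024424
y = r_b·(sin φ − φ·cos φ) = 0.324436

x=113.024424 y=0.324436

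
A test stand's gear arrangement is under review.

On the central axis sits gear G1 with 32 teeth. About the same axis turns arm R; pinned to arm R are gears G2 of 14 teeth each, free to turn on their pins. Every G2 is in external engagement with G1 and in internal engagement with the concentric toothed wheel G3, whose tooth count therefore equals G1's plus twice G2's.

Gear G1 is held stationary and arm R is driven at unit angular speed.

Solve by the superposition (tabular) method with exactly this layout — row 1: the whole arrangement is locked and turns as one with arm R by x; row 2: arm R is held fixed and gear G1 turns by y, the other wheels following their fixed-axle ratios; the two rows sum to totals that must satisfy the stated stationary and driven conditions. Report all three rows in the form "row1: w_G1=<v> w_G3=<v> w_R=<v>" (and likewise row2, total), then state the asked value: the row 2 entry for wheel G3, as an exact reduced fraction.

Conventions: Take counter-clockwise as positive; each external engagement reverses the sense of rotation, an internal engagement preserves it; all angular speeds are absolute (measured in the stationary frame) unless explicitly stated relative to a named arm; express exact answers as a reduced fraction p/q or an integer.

class = planetary set [G3 = 32+2·14 = 60; Willis about the carrier]
row 1 — lock + rotate with arm: ω_sun = ω_ring = ω_arm = x
row 2 (arm held, sun turns y): ω_ring = −(32/60)·y, ω_arm = 0
boundary: total ω_sun = x + y = 0 and total ω_arm = x = 1  ⇒  y = -1, x = 1
row 2 ring = −(32/60)·(-1) = 8/15
totals (row 1 + row 2): sun 1 + (-1) = 0, ring 1 + 8/15 = 23/15, arm 1 + 0 = 1
asked cell (row2, ring) = 8/15

row1: w_G1=1 w_G3=1 w_R=1
row2: w_G1=-1 w_G3=8/15 w_R=0
total: w_G1=0 w_G3=23/15 w_R=1
asked value: 8/15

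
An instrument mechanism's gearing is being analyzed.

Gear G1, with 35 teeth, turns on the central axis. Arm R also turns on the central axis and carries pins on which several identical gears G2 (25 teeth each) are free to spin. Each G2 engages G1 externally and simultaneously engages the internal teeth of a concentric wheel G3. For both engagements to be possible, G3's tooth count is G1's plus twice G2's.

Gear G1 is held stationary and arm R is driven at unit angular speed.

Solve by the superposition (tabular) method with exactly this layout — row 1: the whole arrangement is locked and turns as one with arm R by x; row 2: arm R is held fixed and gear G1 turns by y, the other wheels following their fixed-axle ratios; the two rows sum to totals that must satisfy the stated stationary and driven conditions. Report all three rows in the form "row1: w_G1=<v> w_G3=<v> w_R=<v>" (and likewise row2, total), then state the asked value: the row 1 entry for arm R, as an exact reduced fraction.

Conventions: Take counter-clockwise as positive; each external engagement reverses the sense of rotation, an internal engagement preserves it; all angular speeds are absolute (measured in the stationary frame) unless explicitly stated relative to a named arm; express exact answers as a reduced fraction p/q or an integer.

row1: w_G1=1 w_G3=1 w_R=1
row2: w_G1=-1 w_G3=7/17 w_R=0
total: w_G1=0 w_G3=24/17 w_R=1
asked value: 1

planetary set (35T centre, 25T on arm, 85T internal) — Willis relation
row 1: whole set turns with the arm by x
superposition row 2 [arm held]: sun y, ring −(35/85)·y, arm 0
boundary: total ω_sun = x + y = 0 and total ω_arm = x = 1  ⇒  y = -1, x = 1
row 2 ring = −(35/85)·(-1) = 7/17
totals (row 1 + row 2): sun 1 + (-1) = 0, ring 1 + 7/17 = 24/17, arm 1 + 0 = 1
asked cell (row1, arm) = 1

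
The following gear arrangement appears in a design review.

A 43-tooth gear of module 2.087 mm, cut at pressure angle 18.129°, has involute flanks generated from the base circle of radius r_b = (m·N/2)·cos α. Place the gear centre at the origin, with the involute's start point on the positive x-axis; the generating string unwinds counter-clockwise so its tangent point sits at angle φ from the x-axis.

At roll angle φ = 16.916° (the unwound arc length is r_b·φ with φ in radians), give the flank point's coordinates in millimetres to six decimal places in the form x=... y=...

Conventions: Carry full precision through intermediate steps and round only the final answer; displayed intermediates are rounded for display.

x=44.461275 y=0.362628

class = single-mesh tooth geometry [base-circle involute, m = 2.087, 43T]
pitch radius r_p = m·N/2 = 2.087·43/2 = 44.870500
base radius r_b = r_p·cos α = 44.870500·cos 18.129° = 42.643055
roll angle φ = 16.916° = 0.29523990 rad
x = r_b·(cos φ + φ·sin φ) = 44.461275
y = r_b·(sin φ − φ·cos φ) = 0.362628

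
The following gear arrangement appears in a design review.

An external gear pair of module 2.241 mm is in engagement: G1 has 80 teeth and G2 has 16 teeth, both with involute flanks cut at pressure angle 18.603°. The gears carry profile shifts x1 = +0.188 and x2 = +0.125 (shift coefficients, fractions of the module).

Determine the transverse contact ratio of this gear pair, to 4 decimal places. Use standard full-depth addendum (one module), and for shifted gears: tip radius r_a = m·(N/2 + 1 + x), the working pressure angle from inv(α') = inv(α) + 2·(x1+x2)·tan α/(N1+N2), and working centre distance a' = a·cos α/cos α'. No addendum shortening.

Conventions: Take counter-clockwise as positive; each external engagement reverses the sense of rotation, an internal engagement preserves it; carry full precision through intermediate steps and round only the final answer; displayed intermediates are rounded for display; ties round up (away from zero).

single-mesh involute tooth geometry (80T engaging 16T at module 2.241)
base radii: r_b1 = 84.956463, r_b2 = 16.991293
tip radii: r_a1 = 92.302308, r_a2 = 20.449125
inv(α') = inv(18.603°) + 2·(+0.188+0.125)·tan α/(80+16) = 0.01410675  ⇒  α' = 19.64836°
a' = a·cos α / cos α' = 107.5680·cos 18.603°/cos 19.64836° = 108.250766
action lengths: √(r_a1²−r_b1²) = 36.084837, √(r_a2²−r_b2²) = 11.378167
base pitch p_b = π·m·cos α = 6.672465
CR = (36.084837 + 11.378167 − 108.250766·sin 19.64836°)/6.672465 = 1.658166
contact ratio ≈ 1.6582

1.6582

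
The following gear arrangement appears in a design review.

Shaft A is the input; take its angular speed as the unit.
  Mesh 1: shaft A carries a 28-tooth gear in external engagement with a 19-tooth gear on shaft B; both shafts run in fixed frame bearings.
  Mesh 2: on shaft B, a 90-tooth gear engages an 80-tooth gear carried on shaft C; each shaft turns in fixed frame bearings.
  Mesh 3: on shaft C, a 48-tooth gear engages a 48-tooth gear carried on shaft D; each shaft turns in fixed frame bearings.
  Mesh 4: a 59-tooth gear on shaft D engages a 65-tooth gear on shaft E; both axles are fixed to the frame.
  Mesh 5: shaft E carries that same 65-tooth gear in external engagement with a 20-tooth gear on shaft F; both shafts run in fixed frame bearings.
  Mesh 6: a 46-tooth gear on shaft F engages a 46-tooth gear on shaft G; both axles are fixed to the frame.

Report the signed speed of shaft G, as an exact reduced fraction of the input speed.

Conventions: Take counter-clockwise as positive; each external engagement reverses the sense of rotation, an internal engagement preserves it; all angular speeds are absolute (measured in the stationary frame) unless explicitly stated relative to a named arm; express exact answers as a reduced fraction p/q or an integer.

3717/760

6-mesh fixed-axis compound train (all bearings frame-fixed)
mesh 1 [28T→19T]: |ω|/ω_in = 1×28/19 = 28/19, sense flips to −
mesh 2 [90T→80T]: |ω|/ω_in = (28/19)×90/80 = 63/38, sense flips to +
mesh 3 [48T→48T]: |ω|/ω_in = (63/38)×48/48 = 63/38, sense flips to −
mesh 4 [59T→65T]: |ω|/ω_in = (63/38)×59/65 = 3717/2470, sense flips to +
mesh 5 [65T→20T]: |ω|/ω_in = (3717/2470)×65/20 = 3717/760, sense flips to −
mesh 6 [46T→46T]: |ω|/ω_in = (3717/760)×46/46 = 3717/760, sense flips to +
signed output speed (× input speed) = 3717/760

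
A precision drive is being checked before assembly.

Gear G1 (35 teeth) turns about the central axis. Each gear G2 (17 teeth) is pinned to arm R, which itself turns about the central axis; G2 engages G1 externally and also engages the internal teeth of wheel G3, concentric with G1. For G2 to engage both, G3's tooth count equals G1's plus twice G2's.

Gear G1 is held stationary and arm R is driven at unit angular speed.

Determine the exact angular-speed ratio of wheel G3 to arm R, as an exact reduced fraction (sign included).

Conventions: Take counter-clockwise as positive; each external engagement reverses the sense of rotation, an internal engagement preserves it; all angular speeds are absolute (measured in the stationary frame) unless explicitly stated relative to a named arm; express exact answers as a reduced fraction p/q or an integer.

104/69

class = planetary set [G3 = 35+2·17 = 69; Willis about the carrier]
ring teeth: 35 + 2·17 = 69
35(ω_sun−ω_arm) = −69(ω_ring−ω_arm),  ω_sun = 0, ω_arm = 1
ω_ring = 1 − (35/69)(0−1) = 104/69
ω_out/ω_in = 104/69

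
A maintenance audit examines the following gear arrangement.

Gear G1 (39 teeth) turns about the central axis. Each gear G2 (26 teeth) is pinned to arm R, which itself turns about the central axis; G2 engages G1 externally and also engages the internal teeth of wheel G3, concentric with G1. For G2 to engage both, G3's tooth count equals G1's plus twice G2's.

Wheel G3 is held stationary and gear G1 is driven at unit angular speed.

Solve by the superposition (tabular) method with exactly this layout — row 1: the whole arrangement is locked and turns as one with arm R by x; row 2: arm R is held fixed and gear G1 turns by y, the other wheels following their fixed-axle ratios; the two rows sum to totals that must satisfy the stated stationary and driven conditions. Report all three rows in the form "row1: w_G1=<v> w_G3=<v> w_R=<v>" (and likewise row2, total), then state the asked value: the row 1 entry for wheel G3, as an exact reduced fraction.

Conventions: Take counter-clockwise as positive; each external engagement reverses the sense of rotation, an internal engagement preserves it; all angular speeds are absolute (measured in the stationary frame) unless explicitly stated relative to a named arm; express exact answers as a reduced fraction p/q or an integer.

planetary set (39T centre, 26T on arm, 91T internal) — Willis relation
row 1: whole set turns with the arm by x
row 2 (arm held, sun turns y): ω_ring = −(39/91)·y, ω_arm = 0
boundary: total ω_ring = x − (39/91)·y = 0 and total ω_sun = x + y = 1  ⇒  y = 7/10, x = 3/10
row 2 ring = −(39/91)·7/10 = -3/10
totals (row 1 + row 2): sun 3/10 + 7/10 = 1, ring 3/10 + (-3/10) = 0, arm 3/10 + 0 = 3/10
asked cell (row1, ring) = 3/10

row1: w_G1=3/10 w_G3=3/10 w_R=3/10
row2: w_G1=7/10 w_G3=-3/10 w_R=0
total: w_G1=1 w_G3=0 w_R=3/10
asked value: 3/10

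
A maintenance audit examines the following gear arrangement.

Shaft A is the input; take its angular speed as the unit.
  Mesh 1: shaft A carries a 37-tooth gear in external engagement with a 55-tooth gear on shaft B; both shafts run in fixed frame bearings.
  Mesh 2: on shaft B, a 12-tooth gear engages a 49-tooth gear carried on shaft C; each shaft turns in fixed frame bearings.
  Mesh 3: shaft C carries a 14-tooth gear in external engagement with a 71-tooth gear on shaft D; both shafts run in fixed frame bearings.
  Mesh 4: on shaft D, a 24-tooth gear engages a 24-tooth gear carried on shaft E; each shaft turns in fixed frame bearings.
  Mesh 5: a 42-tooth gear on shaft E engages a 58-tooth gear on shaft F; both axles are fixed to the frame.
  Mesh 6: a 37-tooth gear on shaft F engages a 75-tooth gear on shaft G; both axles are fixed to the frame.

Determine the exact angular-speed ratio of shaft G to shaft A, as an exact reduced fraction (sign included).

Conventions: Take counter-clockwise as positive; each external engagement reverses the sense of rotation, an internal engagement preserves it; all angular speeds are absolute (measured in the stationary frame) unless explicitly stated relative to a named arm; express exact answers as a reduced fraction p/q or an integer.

class = fixed-axis compound train [6 meshes; 6 ratios multiply, 6 sense flips]
mesh 1 [37T→55T]: running ratio 37/55, sense −
mesh 2 [12T→49T]: running ratio 444/2695, sense +
mesh 3 [14T→71T]: running ratio 888/27335, sense −
mesh 4 [24T→24T]: running ratio 888/27335, sense +
mesh 5 [42T→58T]: running ratio 2664/113245, sense −
mesh 6 [37T→75T]: running ratio 32856/2831125, sense +
ω_out/ω_in = 32856/2831125

32856/2831125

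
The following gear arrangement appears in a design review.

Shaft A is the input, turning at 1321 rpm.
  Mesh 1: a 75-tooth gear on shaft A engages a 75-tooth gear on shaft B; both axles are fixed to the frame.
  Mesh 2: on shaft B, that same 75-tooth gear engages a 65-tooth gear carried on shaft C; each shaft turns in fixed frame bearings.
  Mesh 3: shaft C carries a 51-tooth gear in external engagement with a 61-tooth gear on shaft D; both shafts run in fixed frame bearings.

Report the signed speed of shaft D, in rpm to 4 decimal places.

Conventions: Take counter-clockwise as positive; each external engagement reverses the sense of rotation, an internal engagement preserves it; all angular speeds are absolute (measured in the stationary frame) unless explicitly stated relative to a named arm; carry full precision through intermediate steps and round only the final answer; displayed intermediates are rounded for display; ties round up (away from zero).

3-mesh fixed-axis compound train (all bearings frame-fixed)
mesh 1 [75T→75T]: ω = 1321.0000×75/75 = 1321.0000 rpm, sense flips to −
mesh 2 [75T→65T]: ω = 1321.0000×75/65 = 1524.2308 rpm, sense flips to +
mesh 3 [51T→61T]: ω = 1524.2308×51/61 = 1274.3569 rpm, sense flips to −
signed output speed = -1274.3569 rpm

-1274.3569 rpm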